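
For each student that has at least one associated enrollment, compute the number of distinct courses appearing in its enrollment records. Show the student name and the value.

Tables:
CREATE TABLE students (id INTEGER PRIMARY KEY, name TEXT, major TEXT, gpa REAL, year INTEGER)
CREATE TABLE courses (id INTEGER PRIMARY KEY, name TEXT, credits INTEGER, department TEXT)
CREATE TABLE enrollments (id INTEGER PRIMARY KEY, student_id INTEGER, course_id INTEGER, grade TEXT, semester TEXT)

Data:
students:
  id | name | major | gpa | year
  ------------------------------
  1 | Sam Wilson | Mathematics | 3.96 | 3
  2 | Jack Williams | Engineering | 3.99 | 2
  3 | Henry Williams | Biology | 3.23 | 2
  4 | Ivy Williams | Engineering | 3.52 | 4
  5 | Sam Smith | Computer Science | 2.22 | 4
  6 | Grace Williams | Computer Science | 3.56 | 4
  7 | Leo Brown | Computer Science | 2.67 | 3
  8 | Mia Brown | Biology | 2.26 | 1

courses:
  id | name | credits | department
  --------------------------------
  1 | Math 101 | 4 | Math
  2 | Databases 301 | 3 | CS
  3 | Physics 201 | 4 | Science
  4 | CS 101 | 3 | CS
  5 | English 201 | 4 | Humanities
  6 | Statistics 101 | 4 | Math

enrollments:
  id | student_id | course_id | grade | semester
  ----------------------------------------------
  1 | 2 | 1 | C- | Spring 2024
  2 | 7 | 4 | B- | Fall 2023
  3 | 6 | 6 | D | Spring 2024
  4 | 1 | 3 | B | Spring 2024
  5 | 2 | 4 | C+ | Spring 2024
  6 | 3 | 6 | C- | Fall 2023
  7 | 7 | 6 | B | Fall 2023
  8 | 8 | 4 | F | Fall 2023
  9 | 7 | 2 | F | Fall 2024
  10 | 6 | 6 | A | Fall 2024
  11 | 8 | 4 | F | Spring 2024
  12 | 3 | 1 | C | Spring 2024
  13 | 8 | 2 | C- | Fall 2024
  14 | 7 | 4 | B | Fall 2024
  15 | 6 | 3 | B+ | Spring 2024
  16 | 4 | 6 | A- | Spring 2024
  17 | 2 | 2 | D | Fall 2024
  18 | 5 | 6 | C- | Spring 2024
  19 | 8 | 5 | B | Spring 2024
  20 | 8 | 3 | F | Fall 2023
SELECT p.name, COUNT(DISTINCT c.course_id) AS distinct_course_count FROM enrollments c JOIN students p ON c.student_id = p.id GROUP BY p.id, p.name

Execution result:
name | distinct_course_count
Sam Wilson | 1
Jack Williams | 3
Henry Williams | 2
Ivy Williams | 1
Sam Smith | 1
Grace Williams | 2
Leo Brown | 3
Mia Brown | 4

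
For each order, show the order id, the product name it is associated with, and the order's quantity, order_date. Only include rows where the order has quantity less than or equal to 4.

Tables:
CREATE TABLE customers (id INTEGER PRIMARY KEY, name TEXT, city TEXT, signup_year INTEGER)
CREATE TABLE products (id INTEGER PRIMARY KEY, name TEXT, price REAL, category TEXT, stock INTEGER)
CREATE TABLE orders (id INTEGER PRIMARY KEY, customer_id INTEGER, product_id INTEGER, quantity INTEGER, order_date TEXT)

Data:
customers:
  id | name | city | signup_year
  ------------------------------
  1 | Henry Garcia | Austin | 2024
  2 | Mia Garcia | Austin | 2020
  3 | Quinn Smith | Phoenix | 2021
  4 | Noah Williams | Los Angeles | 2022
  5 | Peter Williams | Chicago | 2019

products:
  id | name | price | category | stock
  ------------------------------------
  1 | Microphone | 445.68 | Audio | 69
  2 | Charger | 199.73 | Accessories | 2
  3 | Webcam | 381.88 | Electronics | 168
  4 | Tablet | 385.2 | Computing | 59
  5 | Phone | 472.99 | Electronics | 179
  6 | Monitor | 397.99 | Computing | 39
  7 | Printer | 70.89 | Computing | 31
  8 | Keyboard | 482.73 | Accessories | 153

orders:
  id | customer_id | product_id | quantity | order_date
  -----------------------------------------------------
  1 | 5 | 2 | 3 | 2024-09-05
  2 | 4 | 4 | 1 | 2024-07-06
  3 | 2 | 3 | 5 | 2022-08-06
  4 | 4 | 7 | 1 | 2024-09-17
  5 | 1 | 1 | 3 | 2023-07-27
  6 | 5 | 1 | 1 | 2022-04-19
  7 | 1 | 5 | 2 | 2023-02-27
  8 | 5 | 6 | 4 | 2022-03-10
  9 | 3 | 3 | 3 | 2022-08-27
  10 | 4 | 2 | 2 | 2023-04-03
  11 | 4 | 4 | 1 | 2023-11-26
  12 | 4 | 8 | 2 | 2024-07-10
SELECT c.id, p.name AS product, c.quantity, c.order_date FROM orders c JOIN products p ON c.product_id = p.id WHERE c.quantity <= 4

Execution result:
id | product | quantity | order_date
1 | Charger | 3 | 2024-09-05
2 | Tablet | 1 | 2024-07-06
4 | Printer | 1 | 2024-09-17
5 | Microphone | 3 | 2023-07-27
6 | Microphone | 1 | 2022-04-19
7 | Phone | 2 | 2023-02-27
8 | Monitor | 4 | 2022-03-10
9 | Webcam | 3 | 2022-08-27
10 | Charger | 2 | 2023-04-03
11 | Tablet | 1 | 2023-11-26
12 | Keyboard | 2 | 2024-07-10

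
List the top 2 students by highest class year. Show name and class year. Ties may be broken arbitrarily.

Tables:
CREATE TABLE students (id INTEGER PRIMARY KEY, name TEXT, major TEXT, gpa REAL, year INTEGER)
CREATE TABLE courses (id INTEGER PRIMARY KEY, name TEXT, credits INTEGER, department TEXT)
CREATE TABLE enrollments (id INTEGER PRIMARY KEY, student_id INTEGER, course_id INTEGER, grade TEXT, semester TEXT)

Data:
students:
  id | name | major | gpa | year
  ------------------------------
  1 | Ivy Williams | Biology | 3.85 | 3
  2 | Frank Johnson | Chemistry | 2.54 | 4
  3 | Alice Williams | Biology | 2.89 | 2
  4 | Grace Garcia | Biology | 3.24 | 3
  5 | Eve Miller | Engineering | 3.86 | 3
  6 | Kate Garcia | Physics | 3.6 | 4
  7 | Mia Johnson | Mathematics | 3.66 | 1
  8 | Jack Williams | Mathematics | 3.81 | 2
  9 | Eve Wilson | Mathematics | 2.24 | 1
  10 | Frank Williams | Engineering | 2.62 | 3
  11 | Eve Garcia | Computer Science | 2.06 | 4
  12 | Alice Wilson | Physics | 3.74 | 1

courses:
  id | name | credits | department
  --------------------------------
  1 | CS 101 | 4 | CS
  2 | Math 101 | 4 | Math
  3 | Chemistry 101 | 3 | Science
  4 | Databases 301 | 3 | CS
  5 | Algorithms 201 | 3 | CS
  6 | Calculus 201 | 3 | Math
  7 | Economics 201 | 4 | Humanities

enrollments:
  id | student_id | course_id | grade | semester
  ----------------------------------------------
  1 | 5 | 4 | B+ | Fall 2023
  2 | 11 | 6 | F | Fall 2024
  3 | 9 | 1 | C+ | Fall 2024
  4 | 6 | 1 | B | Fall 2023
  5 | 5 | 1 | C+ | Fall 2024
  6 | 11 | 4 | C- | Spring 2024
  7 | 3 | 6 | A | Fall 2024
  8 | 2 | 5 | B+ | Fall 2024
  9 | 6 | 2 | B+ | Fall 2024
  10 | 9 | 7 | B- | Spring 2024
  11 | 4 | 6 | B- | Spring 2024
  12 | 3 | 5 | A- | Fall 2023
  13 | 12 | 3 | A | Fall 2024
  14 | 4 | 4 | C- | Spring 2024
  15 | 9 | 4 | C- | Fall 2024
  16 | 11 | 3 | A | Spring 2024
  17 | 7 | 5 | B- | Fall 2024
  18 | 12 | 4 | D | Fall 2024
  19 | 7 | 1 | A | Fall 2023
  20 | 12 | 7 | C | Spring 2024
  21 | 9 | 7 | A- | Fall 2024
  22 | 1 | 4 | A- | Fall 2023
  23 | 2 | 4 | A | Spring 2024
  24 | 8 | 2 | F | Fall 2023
SELECT name, year FROM students ORDER BY year DESC LIMIT 2

Execution result:
name | year
Frank Johnson | 4
Kate Garcia | 4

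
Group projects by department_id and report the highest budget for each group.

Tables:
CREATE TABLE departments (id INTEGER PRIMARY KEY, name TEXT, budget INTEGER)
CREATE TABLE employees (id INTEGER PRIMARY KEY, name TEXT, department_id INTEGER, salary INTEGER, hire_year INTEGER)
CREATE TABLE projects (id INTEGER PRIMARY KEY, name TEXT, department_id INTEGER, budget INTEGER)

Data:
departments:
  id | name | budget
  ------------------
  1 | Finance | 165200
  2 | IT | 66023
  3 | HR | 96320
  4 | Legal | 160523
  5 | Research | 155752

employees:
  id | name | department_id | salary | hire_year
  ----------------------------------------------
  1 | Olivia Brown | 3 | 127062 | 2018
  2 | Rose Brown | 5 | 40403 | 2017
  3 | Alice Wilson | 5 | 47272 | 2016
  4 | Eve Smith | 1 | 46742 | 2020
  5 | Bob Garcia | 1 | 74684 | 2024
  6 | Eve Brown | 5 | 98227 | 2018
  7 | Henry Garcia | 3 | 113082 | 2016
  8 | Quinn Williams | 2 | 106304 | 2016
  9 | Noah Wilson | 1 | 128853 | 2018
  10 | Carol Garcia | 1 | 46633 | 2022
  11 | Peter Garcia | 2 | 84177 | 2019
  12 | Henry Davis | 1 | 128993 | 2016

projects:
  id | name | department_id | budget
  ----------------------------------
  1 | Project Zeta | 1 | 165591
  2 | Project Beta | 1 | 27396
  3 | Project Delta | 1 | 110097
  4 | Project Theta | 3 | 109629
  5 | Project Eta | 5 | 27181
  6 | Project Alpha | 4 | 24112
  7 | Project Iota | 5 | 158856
SELECT department_id, MAX(budget) AS max_budget FROM projects GROUP BY department_id

Execution result:
department_id | max_budget
1 | 165591
3 | 109629
4 | 24112
5 | 158856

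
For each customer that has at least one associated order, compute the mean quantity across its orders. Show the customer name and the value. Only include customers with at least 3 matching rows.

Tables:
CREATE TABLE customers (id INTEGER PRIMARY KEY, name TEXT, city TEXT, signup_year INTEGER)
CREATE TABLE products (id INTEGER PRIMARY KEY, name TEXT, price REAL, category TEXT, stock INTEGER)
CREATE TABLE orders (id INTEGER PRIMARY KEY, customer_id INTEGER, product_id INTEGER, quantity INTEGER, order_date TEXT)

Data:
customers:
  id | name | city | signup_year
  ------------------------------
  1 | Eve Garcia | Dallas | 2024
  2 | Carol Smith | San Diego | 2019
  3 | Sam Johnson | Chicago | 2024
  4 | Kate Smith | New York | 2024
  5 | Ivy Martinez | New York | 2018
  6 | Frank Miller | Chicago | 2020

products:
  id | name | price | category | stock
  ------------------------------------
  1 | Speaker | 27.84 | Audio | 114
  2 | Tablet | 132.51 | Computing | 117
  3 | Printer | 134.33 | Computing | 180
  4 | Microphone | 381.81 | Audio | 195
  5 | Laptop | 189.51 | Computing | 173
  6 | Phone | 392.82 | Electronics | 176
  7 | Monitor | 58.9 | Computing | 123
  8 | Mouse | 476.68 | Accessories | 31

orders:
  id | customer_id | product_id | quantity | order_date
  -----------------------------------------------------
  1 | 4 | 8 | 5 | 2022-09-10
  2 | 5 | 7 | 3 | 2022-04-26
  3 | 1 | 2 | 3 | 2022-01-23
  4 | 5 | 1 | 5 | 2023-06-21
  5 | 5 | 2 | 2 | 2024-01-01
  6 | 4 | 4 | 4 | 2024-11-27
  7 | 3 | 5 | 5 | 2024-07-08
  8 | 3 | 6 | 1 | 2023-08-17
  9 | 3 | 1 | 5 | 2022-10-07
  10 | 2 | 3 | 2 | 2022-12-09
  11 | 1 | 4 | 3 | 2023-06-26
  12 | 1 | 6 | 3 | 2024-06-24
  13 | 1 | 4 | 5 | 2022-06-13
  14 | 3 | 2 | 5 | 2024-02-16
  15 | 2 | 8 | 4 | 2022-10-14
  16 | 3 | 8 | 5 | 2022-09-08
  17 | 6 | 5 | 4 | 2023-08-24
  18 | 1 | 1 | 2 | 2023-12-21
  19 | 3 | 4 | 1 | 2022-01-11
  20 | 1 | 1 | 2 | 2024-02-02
SELECT p.name, AVG(c.quantity) AS avg_quantity FROM orders c JOIN customers p ON c.customer_id = p.id GROUP BY p.id, p.name HAVING COUNT(*) >= 3

Execution result:
name | avg_quantity
Eve Garcia | 3.00
Sam Johnson | 3.67
Ivy Martinez | 3.33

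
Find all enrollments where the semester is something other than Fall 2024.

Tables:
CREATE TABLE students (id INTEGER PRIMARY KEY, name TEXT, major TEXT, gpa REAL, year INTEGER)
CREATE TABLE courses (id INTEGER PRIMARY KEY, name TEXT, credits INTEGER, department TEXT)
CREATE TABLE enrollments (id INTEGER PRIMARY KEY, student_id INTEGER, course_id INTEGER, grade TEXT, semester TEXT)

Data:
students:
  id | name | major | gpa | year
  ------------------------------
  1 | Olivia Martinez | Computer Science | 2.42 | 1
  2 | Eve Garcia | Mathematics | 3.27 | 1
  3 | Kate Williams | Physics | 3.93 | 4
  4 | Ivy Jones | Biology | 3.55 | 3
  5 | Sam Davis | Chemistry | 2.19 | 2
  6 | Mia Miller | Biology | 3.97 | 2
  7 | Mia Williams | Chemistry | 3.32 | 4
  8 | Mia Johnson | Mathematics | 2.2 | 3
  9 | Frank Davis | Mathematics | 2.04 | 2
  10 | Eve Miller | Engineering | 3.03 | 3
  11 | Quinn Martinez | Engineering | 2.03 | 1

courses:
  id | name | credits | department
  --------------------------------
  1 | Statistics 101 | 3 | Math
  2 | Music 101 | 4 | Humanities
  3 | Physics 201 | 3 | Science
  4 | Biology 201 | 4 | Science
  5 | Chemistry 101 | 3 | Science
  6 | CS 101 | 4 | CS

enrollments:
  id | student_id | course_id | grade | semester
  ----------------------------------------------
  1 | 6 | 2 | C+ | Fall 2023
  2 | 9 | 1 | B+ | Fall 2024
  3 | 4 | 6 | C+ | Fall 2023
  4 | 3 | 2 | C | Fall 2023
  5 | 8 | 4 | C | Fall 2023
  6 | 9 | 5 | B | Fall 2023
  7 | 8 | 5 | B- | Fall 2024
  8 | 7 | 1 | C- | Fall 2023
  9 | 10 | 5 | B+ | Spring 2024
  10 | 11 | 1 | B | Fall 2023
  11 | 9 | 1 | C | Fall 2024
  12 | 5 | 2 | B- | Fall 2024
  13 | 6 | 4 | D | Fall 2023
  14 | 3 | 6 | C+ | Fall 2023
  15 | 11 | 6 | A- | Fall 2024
SELECT id, semester FROM enrollments WHERE semester <> 'Fall 2024'

Execution result:
id | semester
1 | Fall 2023
3 | Fall 2023
4 | Fall 2023
5 | Fall 2023
6 | Fall 2023
8 | Fall 2023
9 | Spring 2024
10 | Fall 2023
13 | Fall 2023
14 | Fall 2023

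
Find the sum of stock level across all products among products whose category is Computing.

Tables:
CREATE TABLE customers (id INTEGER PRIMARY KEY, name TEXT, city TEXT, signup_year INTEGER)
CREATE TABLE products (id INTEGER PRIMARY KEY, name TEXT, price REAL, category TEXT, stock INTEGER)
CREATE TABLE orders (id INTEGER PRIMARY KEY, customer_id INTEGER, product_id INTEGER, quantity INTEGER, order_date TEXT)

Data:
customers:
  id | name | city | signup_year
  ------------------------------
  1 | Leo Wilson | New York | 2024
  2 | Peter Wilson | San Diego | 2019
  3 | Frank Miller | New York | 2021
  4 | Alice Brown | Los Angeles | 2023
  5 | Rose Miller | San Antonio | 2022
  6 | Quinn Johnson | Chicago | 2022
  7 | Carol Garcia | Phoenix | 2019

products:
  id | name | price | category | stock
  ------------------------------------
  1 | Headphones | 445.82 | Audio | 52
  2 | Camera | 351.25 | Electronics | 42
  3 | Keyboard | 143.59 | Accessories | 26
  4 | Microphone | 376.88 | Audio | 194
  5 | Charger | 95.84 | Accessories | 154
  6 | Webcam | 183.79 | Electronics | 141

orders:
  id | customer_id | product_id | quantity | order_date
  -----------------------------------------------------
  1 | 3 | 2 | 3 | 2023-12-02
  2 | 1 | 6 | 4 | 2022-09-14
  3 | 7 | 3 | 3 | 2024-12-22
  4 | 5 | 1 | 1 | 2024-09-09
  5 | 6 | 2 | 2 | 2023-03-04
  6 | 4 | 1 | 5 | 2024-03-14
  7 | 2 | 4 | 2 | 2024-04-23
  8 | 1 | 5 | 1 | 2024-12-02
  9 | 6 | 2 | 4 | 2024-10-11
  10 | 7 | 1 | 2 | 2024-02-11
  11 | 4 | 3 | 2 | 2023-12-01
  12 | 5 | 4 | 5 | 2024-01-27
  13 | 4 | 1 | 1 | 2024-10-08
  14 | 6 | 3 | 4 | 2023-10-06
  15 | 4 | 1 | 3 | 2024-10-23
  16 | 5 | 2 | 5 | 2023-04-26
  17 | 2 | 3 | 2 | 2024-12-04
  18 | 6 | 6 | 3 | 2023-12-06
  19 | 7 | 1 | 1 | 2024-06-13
SELECT SUM(stock) FROM products WHERE category = 'Computing'

Execution result:
NULL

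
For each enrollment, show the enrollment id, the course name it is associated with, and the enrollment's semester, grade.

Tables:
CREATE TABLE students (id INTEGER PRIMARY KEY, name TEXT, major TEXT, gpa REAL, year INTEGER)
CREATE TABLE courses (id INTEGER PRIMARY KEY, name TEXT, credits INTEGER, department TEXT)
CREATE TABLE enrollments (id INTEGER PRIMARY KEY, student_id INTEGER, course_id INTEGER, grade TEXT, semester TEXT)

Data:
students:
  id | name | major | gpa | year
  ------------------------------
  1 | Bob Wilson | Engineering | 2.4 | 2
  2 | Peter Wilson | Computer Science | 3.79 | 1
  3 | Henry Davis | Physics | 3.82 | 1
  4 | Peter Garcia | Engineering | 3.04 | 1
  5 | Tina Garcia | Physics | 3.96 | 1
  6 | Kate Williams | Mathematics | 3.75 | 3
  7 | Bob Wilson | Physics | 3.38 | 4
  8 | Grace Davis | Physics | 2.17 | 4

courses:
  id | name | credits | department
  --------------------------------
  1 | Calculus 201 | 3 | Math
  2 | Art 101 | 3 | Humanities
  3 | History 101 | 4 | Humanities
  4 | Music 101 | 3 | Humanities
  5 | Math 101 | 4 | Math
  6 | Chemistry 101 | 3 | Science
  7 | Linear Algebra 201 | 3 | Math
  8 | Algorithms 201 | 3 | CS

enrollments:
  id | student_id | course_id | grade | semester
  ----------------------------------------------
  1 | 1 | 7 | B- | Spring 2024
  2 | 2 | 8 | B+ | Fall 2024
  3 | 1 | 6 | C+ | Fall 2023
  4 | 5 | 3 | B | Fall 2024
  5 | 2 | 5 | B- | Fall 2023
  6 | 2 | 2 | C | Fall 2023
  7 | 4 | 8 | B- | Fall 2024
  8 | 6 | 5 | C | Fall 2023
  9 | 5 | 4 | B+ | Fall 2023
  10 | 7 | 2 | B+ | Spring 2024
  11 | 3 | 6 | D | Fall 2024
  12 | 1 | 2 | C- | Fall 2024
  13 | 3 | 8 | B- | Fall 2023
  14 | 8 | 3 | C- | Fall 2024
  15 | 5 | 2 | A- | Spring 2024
SELECT c.id, p.name AS course, c.semester, c.grade FROM enrollments c JOIN courses p ON c.course_id = p.id

Execution result:
id | course | semester | grade
1 | Linear Algebra 201 | Spring 2024 | B-
2 | Algorithms 201 | Fall 2024 | B+
3 | Chemistry 101 | Fall 2023 | C+
4 | History 101 | Fall 2024 | B
5 | Math 101 | Fall 2023 | B-
6 | Art 101 | Fall 2023 | C
7 | Algorithms 201 | Fall 2024 | B-
8 | Math 101 | Fall 2023 | C
9 | Music 101 | Fall 2023 | B+
10 | Art 101 | Spring 2024 | B+
11 | Chemistry 101 | Fall 2024 | D
12 | Art 101 | Fall 2024 | C-
13 | Algorithms 201 | Fall 2023 | B-
14 | History 101 | Fall 2024 | C-
15 | Art 101 | Spring 2024 | A-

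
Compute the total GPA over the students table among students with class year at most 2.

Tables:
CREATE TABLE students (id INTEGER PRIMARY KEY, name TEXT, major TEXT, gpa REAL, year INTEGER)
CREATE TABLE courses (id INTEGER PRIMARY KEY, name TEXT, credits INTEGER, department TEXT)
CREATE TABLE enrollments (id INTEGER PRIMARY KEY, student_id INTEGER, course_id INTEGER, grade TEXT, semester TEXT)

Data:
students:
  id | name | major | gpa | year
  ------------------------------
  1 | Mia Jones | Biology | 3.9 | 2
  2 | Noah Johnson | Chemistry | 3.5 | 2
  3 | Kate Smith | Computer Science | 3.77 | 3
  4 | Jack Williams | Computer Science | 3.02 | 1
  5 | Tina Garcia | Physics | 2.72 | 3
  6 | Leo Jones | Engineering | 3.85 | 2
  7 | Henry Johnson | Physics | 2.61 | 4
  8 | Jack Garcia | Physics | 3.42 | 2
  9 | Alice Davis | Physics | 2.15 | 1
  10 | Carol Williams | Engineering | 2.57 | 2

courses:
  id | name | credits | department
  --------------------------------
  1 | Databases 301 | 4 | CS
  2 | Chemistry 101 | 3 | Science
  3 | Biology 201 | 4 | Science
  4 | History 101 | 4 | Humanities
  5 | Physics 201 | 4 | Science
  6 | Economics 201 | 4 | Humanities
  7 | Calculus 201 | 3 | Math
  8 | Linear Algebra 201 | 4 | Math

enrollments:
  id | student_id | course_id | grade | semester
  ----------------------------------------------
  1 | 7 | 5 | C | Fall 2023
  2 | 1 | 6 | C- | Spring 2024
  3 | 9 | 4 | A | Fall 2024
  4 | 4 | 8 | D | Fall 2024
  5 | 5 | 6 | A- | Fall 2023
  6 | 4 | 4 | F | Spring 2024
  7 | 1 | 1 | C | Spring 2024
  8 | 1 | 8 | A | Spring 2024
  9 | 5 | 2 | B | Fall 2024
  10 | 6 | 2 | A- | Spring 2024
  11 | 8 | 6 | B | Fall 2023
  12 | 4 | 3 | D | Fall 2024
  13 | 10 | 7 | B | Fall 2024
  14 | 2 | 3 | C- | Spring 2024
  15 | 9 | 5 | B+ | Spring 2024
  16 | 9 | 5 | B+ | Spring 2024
SELECT SUM(gpa) FROM students WHERE year <= 2

Execution result:
22.41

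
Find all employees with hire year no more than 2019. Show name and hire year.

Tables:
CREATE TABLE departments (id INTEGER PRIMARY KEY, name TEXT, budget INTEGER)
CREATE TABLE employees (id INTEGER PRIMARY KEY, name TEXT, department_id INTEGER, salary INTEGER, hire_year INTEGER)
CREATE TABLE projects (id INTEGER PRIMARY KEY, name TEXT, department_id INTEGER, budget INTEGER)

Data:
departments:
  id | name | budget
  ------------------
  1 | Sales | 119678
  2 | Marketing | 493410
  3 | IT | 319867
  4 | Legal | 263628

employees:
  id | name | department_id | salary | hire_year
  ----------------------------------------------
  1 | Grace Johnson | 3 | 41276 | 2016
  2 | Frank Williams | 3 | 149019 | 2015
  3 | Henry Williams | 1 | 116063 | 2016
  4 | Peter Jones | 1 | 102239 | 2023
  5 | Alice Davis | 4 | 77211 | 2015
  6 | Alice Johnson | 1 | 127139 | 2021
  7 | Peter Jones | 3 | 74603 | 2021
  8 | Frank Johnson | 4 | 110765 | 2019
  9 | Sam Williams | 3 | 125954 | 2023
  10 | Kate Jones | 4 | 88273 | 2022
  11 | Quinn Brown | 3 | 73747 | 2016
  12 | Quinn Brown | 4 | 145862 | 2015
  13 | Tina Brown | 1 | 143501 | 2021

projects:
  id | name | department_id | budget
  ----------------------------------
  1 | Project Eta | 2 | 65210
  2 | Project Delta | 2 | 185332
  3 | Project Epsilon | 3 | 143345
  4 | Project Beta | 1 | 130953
SELECT name, hire_year FROM employees WHERE hire_year <= 2019

Execution result:
name | hire_year
Grace Johnson | 2016
Frank Williams | 2015
Henry Williams | 2016
Alice Davis | 2015
Frank Johnson | 2019
Quinn Brown | 2016
Quinn Brown | 2015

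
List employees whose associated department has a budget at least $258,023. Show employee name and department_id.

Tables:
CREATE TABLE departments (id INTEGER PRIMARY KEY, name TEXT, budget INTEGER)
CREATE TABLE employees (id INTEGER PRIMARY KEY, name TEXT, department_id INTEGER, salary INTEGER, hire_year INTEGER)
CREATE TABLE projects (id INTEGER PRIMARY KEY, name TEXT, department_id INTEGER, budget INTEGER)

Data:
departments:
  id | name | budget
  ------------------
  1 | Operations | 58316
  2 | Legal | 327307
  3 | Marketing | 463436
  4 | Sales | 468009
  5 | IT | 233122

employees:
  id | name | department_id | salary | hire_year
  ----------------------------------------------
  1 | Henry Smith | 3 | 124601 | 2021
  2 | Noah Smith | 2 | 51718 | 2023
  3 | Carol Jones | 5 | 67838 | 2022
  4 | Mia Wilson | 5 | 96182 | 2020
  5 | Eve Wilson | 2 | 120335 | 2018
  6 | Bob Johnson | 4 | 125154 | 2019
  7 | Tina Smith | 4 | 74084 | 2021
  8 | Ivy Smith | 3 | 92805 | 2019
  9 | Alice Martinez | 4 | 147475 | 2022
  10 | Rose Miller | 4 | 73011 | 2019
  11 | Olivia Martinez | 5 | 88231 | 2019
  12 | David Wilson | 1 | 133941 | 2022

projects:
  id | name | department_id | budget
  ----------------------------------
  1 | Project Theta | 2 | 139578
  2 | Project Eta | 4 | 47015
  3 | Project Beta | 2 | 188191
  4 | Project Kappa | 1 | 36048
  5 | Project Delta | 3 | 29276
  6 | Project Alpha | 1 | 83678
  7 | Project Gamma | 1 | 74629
SELECT name, department_id FROM employees WHERE department_id IN (SELECT id FROM departments WHERE budget >= 258023)

Execution result:
name | department_id
Henry Smith | 3
Noah Smith | 2
Eve Wilson | 2
Bob Johnson | 4
Tina Smith | 4
Ivy Smith | 3
Alice Martinez | 4
Rose Miller | 4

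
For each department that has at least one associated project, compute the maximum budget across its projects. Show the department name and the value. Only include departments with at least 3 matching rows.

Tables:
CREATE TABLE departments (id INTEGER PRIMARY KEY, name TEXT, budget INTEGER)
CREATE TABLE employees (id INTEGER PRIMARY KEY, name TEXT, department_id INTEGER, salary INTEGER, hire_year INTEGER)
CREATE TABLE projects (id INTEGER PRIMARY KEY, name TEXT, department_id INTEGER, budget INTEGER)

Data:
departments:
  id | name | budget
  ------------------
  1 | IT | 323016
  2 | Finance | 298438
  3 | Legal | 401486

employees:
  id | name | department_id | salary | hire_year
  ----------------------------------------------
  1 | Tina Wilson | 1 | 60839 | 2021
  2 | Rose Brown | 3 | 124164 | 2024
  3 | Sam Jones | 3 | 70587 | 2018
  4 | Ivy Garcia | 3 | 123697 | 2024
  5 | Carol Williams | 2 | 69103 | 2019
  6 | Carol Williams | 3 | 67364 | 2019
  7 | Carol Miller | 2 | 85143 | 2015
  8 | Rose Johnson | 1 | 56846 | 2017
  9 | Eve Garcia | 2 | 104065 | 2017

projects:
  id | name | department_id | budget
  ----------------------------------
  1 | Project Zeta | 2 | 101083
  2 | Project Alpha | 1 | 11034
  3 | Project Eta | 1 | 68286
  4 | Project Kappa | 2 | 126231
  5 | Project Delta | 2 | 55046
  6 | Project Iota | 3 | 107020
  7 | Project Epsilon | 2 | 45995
SELECT p.name, MAX(c.budget) AS max_budget FROM projects c JOIN departments p ON c.department_id = p.id GROUP BY p.id, p.name HAVING COUNT(*) >= 3

Execution result:
name | max_budget
Finance | 126231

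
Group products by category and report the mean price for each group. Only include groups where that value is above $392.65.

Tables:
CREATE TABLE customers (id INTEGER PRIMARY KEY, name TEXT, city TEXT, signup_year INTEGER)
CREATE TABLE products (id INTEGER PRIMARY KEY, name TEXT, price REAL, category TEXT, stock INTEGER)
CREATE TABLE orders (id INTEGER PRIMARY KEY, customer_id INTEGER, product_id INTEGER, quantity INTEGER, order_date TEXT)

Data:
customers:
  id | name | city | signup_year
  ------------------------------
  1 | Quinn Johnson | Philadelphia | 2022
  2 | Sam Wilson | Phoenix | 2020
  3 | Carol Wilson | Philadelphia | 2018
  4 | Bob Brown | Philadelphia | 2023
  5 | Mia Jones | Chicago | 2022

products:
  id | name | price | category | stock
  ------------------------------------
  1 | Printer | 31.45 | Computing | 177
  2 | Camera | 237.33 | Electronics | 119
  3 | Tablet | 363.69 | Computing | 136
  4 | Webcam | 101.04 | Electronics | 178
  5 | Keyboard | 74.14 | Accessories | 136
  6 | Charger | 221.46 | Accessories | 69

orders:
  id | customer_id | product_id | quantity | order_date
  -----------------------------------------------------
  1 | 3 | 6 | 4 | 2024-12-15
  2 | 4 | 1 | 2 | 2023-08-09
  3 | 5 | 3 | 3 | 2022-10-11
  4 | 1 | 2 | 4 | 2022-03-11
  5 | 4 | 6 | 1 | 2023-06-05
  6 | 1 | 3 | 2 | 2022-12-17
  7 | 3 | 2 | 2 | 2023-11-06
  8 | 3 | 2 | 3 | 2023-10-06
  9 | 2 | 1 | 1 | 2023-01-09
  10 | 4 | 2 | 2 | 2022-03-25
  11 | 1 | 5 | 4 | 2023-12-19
SELECT category, AVG(price) AS avg_price FROM products GROUP BY category HAVING AVG(price) > 392.65

Execution result:
(no rows)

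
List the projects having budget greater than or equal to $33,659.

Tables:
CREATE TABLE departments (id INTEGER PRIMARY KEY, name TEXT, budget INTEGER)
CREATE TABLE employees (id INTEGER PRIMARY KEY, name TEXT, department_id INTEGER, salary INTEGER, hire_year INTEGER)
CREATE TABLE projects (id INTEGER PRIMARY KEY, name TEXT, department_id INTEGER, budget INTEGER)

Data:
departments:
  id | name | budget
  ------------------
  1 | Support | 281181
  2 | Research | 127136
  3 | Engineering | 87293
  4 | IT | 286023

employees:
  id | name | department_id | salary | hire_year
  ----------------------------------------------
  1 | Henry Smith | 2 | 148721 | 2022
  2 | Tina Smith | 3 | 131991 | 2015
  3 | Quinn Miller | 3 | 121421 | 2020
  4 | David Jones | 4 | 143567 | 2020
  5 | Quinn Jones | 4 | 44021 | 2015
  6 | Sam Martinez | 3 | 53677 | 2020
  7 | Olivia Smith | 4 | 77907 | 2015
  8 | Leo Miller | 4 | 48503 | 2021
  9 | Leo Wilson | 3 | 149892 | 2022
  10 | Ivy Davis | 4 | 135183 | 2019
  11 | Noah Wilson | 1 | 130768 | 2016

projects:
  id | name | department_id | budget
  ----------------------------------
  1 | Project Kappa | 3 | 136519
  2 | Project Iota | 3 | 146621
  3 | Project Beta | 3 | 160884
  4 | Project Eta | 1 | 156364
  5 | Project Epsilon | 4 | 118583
SELECT name, budget FROM projects WHERE budget >= 33659

Execution result:
name | budget
Project Kappa | 136519
Project Iota | 146621
Project Beta | 160884
Project Eta | 156364
Project Epsilon | 118583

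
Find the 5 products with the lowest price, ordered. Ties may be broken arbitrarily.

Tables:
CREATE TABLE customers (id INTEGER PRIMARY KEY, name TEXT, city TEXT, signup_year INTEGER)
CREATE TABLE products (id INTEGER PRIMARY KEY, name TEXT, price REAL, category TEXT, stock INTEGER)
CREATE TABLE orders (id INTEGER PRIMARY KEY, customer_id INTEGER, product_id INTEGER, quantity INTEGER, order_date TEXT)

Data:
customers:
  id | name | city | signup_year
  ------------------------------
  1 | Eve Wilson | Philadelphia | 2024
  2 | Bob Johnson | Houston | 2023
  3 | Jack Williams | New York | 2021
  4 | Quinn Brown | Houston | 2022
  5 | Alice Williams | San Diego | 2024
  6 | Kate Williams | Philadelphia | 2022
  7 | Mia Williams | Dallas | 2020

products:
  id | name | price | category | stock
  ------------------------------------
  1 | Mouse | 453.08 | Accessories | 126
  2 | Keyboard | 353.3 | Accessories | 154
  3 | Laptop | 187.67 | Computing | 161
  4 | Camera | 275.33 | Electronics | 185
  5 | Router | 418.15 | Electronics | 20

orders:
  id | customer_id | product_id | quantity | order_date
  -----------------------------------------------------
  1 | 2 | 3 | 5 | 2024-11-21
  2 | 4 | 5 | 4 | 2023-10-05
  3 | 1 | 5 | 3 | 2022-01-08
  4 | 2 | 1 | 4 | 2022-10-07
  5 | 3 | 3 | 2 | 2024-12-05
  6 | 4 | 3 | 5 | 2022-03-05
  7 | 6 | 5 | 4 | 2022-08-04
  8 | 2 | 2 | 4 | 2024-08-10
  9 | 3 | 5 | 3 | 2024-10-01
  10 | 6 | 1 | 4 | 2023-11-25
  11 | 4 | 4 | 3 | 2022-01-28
SELECT name, price FROM products ORDER BY price ASC LIMIT 5

Execution result:
name | price
Laptop | 187.67
Camera | 275.33
Keyboard | 353.30
Router | 418.15
Mouse | 453.08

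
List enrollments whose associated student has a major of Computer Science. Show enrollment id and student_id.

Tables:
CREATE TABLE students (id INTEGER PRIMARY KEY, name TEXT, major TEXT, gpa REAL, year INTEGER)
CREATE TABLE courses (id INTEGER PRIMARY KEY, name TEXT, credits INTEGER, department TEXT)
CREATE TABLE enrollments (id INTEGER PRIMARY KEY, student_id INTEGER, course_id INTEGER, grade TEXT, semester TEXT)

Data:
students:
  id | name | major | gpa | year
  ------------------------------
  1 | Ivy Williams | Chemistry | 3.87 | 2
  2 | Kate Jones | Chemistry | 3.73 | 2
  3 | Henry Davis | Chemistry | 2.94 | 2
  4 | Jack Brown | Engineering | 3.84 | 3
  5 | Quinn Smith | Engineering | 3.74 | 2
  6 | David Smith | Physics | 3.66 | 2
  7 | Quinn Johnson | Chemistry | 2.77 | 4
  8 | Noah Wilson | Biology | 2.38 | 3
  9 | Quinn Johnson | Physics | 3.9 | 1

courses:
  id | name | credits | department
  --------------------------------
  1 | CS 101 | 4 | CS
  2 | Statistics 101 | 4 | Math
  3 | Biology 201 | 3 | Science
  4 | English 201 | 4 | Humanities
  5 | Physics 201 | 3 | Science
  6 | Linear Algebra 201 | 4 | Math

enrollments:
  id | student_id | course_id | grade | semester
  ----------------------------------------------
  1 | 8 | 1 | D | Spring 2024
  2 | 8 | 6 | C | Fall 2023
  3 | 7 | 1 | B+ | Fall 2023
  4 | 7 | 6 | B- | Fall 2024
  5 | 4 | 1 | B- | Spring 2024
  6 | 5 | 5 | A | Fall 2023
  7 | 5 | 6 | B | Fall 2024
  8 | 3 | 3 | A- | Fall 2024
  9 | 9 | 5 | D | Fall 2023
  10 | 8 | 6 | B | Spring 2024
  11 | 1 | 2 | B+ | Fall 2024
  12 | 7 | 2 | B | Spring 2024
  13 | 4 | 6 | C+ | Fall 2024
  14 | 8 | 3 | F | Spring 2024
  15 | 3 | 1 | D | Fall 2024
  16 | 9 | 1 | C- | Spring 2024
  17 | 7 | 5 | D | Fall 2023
SELECT id, student_id FROM enrollments WHERE student_id IN (SELECT id FROM students WHERE major = 'Computer Science')

Execution result:
(no rows)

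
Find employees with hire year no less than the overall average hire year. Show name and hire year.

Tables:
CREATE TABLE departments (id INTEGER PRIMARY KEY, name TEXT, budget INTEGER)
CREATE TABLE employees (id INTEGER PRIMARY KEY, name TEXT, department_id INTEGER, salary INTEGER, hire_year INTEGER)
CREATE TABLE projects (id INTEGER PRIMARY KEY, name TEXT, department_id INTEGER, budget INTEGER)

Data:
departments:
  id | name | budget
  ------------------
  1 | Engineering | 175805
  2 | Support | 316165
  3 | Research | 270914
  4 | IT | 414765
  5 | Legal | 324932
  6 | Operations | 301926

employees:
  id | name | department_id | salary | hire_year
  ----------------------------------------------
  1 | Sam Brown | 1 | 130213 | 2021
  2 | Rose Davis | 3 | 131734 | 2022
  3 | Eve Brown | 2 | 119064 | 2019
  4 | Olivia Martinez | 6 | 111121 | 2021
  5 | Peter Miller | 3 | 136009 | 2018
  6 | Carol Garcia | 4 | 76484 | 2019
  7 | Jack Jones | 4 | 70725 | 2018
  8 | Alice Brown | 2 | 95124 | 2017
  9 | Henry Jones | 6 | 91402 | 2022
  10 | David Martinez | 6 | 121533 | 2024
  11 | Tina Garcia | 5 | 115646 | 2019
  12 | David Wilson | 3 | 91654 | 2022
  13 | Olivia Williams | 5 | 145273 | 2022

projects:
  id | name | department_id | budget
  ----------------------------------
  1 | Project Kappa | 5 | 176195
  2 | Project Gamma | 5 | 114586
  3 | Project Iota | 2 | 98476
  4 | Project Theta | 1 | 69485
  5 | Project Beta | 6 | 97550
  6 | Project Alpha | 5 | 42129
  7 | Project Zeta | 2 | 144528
SELECT name, hire_year FROM employees WHERE hire_year >= (SELECT AVG(hire_year) FROM employees)

Execution result:
name | hire_year
Sam Brown | 2021
Rose Davis | 2022
Olivia Martinez | 2021
Henry Jones | 2022
David Martinez | 2024
David Wilson | 2022
Olivia Williams | 2022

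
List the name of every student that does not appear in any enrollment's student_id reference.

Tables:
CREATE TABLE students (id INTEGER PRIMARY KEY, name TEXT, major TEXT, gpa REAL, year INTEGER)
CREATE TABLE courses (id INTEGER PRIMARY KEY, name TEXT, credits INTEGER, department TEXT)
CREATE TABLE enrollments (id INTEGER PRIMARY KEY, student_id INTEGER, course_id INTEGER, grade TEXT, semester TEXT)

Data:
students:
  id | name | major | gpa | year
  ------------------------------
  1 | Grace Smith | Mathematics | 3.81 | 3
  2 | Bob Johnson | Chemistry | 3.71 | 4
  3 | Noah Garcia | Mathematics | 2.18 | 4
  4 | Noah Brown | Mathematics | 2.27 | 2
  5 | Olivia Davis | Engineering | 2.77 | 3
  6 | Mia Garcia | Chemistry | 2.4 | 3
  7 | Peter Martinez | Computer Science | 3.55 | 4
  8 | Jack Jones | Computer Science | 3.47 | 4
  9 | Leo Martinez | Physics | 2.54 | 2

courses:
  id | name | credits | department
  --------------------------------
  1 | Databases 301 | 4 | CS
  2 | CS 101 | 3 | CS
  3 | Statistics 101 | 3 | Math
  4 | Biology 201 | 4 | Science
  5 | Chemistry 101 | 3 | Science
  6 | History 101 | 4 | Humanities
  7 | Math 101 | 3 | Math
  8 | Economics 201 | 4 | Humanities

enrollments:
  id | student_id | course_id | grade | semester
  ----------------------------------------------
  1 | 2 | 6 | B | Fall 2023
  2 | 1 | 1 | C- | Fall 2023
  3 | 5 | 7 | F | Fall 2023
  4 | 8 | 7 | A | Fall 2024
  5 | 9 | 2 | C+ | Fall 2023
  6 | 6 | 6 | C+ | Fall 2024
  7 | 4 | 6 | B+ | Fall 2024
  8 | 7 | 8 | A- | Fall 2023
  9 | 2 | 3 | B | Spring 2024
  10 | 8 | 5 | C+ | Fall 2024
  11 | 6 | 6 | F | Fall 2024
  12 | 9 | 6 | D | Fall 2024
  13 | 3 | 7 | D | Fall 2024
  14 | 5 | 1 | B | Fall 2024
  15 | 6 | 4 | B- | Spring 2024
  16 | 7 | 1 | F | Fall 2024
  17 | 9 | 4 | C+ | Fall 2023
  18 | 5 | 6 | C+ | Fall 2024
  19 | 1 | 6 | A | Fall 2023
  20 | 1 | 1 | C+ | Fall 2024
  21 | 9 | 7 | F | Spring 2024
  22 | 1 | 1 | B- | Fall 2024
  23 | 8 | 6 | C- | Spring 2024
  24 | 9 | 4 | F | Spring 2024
SELECT p.name FROM students p LEFT JOIN enrollments c ON c.student_id = p.id WHERE c.id IS NULL

Execution result:
(no rows)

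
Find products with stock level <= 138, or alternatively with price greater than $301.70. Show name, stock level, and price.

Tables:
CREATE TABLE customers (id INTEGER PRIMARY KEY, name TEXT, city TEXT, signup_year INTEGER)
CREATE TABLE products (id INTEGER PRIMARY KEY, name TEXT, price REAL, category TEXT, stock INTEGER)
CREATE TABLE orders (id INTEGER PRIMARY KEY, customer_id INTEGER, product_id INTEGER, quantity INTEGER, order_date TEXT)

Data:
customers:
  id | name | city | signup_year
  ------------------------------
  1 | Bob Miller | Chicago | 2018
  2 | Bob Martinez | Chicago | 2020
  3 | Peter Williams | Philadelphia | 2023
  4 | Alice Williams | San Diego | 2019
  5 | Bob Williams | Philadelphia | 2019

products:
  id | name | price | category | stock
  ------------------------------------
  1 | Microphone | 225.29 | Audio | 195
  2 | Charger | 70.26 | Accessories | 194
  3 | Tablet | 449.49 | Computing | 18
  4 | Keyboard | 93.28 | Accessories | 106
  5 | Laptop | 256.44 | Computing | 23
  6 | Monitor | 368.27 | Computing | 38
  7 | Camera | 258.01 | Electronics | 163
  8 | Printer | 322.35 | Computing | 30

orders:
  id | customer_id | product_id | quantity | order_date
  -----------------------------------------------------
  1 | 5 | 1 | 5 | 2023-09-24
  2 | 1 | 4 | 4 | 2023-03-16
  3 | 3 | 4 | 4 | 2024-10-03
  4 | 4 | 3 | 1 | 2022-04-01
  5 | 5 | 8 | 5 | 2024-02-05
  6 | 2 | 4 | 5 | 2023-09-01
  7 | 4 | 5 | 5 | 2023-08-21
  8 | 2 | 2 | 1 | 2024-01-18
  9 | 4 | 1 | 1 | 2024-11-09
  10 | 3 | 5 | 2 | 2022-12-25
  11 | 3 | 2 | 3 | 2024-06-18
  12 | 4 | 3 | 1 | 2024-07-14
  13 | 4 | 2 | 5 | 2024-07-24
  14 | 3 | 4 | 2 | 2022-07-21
SELECT name, stock, price FROM products WHERE stock <= 138 OR price > 301.7

Execution result:
name | stock | price
Tablet | 18 | 449.49
Keyboard | 106 | 93.28
Laptop | 23 | 256.44
Monitor | 38 | 368.27
Printer | 30 | 322.35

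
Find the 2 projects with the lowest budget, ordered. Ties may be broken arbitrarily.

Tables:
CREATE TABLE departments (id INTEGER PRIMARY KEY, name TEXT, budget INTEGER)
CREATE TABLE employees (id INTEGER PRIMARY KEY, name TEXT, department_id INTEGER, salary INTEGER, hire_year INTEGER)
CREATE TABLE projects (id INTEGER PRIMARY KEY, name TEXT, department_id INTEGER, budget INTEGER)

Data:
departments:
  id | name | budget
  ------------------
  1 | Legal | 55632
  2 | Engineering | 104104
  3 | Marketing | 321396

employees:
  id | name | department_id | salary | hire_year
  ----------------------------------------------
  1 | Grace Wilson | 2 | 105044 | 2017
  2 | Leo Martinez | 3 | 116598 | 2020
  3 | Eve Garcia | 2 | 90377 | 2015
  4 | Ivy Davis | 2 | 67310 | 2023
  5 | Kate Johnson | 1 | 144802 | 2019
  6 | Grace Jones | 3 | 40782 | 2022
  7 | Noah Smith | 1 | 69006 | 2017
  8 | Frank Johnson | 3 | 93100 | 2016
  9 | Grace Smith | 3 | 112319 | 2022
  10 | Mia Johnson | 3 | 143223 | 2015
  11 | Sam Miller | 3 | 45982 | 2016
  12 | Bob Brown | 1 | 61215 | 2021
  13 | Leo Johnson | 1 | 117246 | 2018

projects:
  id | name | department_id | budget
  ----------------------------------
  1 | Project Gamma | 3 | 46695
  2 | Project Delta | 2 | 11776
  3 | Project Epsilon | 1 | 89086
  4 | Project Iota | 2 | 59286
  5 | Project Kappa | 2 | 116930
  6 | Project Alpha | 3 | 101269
SELECT name, budget FROM projects ORDER BY budget ASC LIMIT 2

Execution result:
name | budget
Project Delta | 11776
Project Gamma | 46695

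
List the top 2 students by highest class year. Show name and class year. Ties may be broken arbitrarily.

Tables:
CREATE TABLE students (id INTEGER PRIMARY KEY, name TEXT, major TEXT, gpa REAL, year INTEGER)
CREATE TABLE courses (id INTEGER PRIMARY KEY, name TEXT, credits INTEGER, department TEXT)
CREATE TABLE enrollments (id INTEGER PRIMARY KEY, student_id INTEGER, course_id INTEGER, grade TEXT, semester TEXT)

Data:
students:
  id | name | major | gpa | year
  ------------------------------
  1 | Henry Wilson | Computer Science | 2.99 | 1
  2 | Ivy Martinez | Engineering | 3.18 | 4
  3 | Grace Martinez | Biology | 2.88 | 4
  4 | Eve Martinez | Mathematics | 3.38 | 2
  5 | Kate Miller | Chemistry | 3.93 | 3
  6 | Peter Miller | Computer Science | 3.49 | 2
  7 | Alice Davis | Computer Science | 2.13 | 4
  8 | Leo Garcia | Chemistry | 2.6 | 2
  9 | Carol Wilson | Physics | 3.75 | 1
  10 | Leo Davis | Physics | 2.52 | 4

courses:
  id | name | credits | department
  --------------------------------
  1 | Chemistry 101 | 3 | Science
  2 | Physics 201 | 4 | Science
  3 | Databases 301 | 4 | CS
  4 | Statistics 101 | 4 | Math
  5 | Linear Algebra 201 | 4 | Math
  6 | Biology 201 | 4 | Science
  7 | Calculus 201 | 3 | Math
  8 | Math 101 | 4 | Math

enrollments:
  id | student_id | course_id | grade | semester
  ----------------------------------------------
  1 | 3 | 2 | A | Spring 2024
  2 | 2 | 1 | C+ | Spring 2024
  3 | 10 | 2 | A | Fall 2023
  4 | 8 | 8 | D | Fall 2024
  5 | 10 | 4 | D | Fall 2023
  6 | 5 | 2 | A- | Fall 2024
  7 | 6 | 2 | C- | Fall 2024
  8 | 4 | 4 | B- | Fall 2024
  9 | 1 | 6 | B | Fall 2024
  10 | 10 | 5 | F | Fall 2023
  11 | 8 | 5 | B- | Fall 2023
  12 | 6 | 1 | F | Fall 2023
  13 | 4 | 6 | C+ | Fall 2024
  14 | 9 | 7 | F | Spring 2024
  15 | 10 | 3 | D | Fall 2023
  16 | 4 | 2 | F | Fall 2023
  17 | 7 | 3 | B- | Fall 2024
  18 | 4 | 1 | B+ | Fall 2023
SELECT name, year FROM students ORDER BY year DESC LIMIT 2

Execution result:
name | year
Ivy Martinez | 4
Grace Martinez | 4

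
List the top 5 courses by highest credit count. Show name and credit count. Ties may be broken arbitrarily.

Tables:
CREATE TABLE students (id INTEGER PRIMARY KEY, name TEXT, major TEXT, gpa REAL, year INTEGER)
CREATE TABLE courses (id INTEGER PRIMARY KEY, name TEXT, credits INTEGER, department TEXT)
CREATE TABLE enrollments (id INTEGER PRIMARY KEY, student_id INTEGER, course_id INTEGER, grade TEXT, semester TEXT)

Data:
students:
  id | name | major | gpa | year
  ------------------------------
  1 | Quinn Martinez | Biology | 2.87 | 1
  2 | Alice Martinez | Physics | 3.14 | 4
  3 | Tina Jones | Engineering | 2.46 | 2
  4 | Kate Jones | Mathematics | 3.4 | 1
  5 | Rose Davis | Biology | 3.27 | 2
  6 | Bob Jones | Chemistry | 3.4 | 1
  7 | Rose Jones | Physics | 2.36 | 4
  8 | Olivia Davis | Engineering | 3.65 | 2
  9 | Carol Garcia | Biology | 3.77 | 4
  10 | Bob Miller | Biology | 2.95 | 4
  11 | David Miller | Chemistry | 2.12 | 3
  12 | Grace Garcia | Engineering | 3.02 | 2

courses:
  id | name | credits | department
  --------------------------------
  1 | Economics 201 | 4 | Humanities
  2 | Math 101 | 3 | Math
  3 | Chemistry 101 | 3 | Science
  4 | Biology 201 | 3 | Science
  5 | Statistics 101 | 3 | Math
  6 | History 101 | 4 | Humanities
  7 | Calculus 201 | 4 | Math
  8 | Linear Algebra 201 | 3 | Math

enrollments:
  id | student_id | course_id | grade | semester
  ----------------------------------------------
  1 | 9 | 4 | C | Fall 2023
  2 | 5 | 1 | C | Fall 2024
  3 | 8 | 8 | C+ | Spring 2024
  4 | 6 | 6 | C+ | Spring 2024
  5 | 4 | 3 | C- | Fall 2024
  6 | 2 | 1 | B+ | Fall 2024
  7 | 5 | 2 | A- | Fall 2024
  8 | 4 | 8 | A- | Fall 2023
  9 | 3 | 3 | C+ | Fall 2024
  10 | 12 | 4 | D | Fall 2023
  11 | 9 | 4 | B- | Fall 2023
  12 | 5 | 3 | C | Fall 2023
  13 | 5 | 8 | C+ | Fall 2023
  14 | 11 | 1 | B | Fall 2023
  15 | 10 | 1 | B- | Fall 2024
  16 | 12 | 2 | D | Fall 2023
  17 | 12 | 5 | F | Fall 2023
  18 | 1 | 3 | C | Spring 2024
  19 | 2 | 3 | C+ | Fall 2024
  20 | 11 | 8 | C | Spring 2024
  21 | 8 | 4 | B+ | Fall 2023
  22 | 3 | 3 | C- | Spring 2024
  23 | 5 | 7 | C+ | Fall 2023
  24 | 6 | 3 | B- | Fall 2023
SELECT name, credits FROM courses ORDER BY credits DESC LIMIT 5

Execution result:
name | credits
Economics 201 | 4
History 101 | 4
Calculus 201 | 4
Math 101 | 3
Chemistry 101 | 3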